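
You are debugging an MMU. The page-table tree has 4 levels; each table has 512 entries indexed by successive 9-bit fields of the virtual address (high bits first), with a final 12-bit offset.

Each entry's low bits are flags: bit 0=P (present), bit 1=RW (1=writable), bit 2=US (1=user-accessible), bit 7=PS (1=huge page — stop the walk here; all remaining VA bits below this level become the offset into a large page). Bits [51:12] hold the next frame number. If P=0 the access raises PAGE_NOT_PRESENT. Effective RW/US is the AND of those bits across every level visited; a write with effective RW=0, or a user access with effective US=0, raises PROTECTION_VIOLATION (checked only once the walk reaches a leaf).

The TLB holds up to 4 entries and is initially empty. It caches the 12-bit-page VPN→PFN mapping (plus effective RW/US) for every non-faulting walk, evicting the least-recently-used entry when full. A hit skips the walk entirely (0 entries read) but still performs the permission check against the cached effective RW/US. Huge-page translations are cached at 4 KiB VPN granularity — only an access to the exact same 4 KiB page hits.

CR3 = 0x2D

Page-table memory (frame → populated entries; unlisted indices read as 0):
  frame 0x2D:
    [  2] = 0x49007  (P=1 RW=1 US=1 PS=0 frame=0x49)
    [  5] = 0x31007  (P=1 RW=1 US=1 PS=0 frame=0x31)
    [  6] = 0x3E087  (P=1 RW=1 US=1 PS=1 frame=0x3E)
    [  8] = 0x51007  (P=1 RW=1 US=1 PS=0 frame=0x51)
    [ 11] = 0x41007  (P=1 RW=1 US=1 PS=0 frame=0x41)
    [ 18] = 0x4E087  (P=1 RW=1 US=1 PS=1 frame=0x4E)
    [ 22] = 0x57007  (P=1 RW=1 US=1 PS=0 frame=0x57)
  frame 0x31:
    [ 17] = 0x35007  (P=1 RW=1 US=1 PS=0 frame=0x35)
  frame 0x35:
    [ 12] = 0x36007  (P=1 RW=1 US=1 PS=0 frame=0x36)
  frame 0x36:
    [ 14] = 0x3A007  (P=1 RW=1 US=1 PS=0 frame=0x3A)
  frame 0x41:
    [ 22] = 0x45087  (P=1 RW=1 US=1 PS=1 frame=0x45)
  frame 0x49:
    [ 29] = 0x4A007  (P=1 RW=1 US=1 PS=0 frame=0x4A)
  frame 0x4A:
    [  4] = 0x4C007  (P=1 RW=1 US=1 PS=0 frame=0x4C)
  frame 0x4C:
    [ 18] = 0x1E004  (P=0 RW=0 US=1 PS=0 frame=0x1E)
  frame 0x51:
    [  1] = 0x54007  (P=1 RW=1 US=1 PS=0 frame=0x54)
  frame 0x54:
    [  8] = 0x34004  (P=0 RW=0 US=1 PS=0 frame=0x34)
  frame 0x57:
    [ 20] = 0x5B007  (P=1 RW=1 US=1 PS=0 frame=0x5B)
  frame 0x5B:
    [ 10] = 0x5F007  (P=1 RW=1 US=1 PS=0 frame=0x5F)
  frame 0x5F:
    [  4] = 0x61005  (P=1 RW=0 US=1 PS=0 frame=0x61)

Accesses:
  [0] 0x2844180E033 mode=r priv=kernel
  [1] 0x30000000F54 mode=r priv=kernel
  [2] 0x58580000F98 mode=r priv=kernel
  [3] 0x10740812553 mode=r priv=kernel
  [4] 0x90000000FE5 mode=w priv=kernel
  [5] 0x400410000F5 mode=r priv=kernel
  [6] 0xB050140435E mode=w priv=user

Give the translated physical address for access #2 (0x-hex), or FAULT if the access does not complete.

Trace:
#0 VA=0x2844180E033 (r,kernel):
  lvl0: tbl 0x2D, slot 5 ⇒ 0x31007 (P1/RW1/US1/PS0)
  lvl1: tbl 0x31, slot 17 ⇒ 0x35007 (P1/RW1/US1/PS0)
  lvl2: tbl 0x35, slot 12 ⇒ 0x36007 (P1/RW1/US1/PS0)
  lvl3: tbl 0x36, slot 14 ⇒ 0x3A007 (P1/RW1/US1/PS0)
  → PA=0x3A033  (4 entries read)
#1 VA=0x30000000F54 (r,kernel):
  lvl0: tbl 0x2D, slot 6 ⇒ 0x3E087 (P1/RW1/US1/PS1)
  → PA=0x3EF54 (huge @L0)  (1 entries read)
#2 VA=0x58580000F98 (r,kernel):
  lvl0: tbl 0x2D, slot 11 ⇒ 0x41007 (P1/RW1/US1/PS0)
  lvl1: tbl 0x41, slot 22 ⇒ 0x45087 (P1/RW1/US1/PS1)
  → PA=0x45F98 (huge @L1)  (2 entries read)
#3 VA=0x10740812553 (r,kernel):
  lvl0: tbl 0x2D, slot 2 ⇒ 0x49007 (P1/RW1/US1/PS0)
  lvl1: tbl 0x49, slot 29 ⇒ 0x4A007 (P1/RW1/US1/PS0)
  lvl2: tbl 0x4A, slot 4 ⇒ 0x4C007 (P1/RW1/US1/PS0)
  lvl3: tbl 0x4C, slot 18 ⇒ 0x1E004 (P0/RW0/US1/PS0)
  ✗ PAGE_NOT_PRESENT  [4 reads]
#4 VA=0x90000000FE5 (w,kernel):
  lvl0: tbl 0x2D, slot 18 ⇒ 0x4E087 (P1/RW1/US1/PS1)
  → PA=0x4EFE5 (huge @L0)  (1 entries read)
#5 VA=0x400410000F5 (r,kernel):
  lvl0: tbl 0x2D, slot 8 ⇒ 0x51007 (P1/RW1/US1/PS0)
  lvl1: tbl 0x51, slot 1 ⇒ 0x54007 (P1/RW1/US1/PS0)
  lvl2: tbl 0x54, slot 8 ⇒ 0x34004 (P0/RW0/US1/PS0)
  ✗ PAGE_NOT_PRESENT  [3 reads]
#6 VA=0xB050140435E (w,user):
  lvl0: tbl 0x2D, slot 22 ⇒ 0x57007 (P1/RW1/US1/PS0)
  lvl1: tbl 0x57, slot 20 ⇒ 0x5B007 (P1/RW1/US1/PS0)
  lvl2: tbl 0x5B, slot 10 ⇒ 0x5F007 (P1/RW1/US1/PS0)
  lvl3: tbl 0x5F, slot 4 ⇒ 0x61005 (P1/RW0/US1/PS0)
  ✗ PROTECTION_VIOLATION  [4 reads]

Access #2 PA: 0x45F98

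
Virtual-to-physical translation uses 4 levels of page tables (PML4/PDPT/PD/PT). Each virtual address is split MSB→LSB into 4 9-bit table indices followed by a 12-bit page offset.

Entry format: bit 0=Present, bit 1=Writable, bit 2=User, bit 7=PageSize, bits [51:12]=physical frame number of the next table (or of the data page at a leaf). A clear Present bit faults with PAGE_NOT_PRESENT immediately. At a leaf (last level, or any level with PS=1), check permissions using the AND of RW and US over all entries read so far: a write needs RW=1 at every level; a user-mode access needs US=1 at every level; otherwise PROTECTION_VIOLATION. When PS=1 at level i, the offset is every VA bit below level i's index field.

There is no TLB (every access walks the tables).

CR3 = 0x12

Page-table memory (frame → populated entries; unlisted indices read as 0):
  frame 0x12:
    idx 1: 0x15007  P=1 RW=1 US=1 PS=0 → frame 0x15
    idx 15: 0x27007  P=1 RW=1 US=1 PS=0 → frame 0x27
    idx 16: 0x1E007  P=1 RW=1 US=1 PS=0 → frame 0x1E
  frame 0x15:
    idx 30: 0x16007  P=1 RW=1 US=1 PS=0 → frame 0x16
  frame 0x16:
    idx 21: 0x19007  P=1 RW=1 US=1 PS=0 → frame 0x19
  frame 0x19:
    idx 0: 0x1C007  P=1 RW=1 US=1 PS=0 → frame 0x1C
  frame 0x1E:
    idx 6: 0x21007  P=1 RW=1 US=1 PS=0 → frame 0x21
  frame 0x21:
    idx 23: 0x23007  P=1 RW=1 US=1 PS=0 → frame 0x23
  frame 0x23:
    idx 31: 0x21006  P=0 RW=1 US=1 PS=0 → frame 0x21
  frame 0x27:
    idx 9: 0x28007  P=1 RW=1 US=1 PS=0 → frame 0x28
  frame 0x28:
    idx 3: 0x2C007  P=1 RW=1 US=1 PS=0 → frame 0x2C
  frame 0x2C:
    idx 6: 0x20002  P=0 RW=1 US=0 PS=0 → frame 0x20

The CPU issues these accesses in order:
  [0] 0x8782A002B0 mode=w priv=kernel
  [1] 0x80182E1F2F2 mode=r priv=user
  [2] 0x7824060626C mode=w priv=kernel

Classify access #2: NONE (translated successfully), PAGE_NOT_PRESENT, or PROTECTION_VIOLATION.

Per-access translation:
#0 VA=0x8782A002B0 (w,kernel):
  lvl0: tbl 0x12, slot 1 ⇒ 0x15007 (P1/RW1/US1/PS0)
  lvl1: tbl 0x15, slot 30 ⇒ 0x16007 (P1/RW1/US1/PS0)
  lvl2: tbl 0x16, slot 21 ⇒ 0x19007 (P1/RW1/US1/PS0)
  lvl3: tbl 0x19, slot 0 ⇒ 0x1C007 (P1/RW1/US1/PS0)
  → PA=0x1C2B0  (4 entries read)
#1 VA=0x80182E1F2F2 (r,user):
  lvl0: tbl 0x12, slot 16 ⇒ 0x1E007 (P1/RW1/US1/PS0)
  lvl1: tbl 0x1E, slot 6 ⇒ 0x21007 (P1/RW1/US1/PS0)
  lvl2: tbl 0x21, slot 23 ⇒ 0x23007 (P1/RW1/US1/PS0)
  lvl3: tbl 0x23, slot 31 ⇒ 0x21006 (P0/RW1/US1/PS0)
  ✗ PAGE_NOT_PRESENT  [4 reads]
#2 VA=0x7824060626C (w,kernel):
  lvl0: tbl 0x12, slot 15 ⇒ 0x27007 (P1/RW1/US1/PS0)
  lvl1: tbl 0x27, slot 9 ⇒ 0x28007 (P1/RW1/US1/PS0)
  lvl2: tbl 0x28, slot 3 ⇒ 0x2C007 (P1/RW1/US1/PS0)
  lvl3: tbl 0x2C, slot 6 ⇒ 0x20002 (P0/RW1/US0/PS0)
  ✗ PAGE_NOT_PRESENT  [4 reads]

Access #2 fault: PAGE_NOT_PRESENT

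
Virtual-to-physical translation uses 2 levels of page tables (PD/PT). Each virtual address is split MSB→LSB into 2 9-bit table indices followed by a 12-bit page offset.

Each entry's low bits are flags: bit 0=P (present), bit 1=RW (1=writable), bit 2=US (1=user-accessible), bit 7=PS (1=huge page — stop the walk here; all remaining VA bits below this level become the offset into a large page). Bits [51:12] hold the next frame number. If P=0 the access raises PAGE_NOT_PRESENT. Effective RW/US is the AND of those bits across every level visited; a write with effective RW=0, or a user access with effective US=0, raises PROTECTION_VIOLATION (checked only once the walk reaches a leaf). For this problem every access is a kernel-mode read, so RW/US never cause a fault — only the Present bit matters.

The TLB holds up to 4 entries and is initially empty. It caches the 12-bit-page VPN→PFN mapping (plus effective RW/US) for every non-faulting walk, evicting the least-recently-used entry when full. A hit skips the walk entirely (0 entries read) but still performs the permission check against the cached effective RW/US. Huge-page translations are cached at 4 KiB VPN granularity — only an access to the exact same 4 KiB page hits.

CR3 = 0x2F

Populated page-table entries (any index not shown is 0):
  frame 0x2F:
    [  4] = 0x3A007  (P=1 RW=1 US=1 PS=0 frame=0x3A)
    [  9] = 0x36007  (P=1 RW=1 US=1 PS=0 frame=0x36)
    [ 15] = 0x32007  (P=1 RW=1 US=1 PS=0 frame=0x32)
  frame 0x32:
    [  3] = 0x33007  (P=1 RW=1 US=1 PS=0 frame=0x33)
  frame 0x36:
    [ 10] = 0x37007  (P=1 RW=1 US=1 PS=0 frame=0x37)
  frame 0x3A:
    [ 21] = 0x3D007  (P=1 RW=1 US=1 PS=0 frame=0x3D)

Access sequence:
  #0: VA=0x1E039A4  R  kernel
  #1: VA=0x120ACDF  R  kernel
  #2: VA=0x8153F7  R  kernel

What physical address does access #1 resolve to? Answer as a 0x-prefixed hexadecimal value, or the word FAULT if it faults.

Walk each access:
#0 VA=0x1E039A4 (r,kernel):
  [0] read 0x2F idx=15: raw=0x32007 flags P=1 W=1 U=1 S=0
  [1] read 0x32 idx=3: raw=0x33007 flags P=1 W=1 U=1 S=0
  → PA=0x339A4  (2 entries read)
#1 VA=0x120ACDF (r,kernel):
  [0] read 0x2F idx=9: raw=0x36007 flags P=1 W=1 U=1 S=0
  [1] read 0x36 idx=10: raw=0x37007 flags P=1 W=1 U=1 S=0
  → PA=0x37CDF  (2 entries read)
#2 VA=0x8153F7 (r,kernel):
  [0] read 0x2F idx=4: raw=0x3A007 flags P=1 W=1 U=1 S=0
  [1] read 0x3A idx=21: raw=0x3D007 flags P=1 W=1 U=1 S=0
  → PA=0x3D3F7  (2 entries read)

Access #1 PA: 0x37CDF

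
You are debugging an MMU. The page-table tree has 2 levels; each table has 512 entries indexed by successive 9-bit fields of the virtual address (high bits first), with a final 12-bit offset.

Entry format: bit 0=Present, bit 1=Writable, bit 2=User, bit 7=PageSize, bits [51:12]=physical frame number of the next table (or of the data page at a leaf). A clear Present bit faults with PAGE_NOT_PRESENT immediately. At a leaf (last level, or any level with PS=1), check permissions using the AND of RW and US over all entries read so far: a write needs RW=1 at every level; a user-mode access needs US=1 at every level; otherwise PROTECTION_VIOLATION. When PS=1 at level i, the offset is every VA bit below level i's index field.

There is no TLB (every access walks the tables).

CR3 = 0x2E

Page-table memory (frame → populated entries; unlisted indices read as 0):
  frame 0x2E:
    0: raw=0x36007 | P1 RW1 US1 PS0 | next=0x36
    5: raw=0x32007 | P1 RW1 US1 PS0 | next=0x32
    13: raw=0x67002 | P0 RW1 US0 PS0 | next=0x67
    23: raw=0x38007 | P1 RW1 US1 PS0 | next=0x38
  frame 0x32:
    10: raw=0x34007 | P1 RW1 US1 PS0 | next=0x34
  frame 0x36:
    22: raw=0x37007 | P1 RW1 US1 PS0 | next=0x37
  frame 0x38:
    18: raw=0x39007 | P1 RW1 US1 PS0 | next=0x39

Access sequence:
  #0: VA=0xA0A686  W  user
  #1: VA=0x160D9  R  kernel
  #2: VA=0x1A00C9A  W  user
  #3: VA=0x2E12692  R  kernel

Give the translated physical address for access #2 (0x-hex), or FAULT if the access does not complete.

Trace:
#0 VA=0xA0A686 (w,user):
  lvl0: tbl 0x2E, slot 5 ⇒ 0x32007 (P1/RW1/US1/PS0)
  lvl1: tbl 0x32, slot 10 ⇒ 0x34007 (P1/RW1/US1/PS0)
  → PA=0x34686  (2 entries read)
#1 VA=0x160D9 (r,kernel):
  lvl0: tbl 0x2E, slot 0 ⇒ 0x36007 (P1/RW1/US1/PS0)
  lvl1: tbl 0x36, slot 22 ⇒ 0x37007 (P1/RW1/US1/PS0)
  → PA=0x370D9  (2 entries read)
#2 VA=0x1A00C9A (w,user):
  lvl0: tbl 0x2E, slot 13 ⇒ 0x67002 (P0/RW1/US0/PS0)
  ✗ PAGE_NOT_PRESENT  [1 reads]
#3 VA=0x2E12692 (r,kernel):
  lvl0: tbl 0x2E, slot 23 ⇒ 0x38007 (P1/RW1/US1/PS0)
  lvl1: tbl 0x38, slot 18 ⇒ 0x39007 (P1/RW1/US1/PS0)
  → PA=0x39692  (2 entries read)

Access #2 PA: FAULT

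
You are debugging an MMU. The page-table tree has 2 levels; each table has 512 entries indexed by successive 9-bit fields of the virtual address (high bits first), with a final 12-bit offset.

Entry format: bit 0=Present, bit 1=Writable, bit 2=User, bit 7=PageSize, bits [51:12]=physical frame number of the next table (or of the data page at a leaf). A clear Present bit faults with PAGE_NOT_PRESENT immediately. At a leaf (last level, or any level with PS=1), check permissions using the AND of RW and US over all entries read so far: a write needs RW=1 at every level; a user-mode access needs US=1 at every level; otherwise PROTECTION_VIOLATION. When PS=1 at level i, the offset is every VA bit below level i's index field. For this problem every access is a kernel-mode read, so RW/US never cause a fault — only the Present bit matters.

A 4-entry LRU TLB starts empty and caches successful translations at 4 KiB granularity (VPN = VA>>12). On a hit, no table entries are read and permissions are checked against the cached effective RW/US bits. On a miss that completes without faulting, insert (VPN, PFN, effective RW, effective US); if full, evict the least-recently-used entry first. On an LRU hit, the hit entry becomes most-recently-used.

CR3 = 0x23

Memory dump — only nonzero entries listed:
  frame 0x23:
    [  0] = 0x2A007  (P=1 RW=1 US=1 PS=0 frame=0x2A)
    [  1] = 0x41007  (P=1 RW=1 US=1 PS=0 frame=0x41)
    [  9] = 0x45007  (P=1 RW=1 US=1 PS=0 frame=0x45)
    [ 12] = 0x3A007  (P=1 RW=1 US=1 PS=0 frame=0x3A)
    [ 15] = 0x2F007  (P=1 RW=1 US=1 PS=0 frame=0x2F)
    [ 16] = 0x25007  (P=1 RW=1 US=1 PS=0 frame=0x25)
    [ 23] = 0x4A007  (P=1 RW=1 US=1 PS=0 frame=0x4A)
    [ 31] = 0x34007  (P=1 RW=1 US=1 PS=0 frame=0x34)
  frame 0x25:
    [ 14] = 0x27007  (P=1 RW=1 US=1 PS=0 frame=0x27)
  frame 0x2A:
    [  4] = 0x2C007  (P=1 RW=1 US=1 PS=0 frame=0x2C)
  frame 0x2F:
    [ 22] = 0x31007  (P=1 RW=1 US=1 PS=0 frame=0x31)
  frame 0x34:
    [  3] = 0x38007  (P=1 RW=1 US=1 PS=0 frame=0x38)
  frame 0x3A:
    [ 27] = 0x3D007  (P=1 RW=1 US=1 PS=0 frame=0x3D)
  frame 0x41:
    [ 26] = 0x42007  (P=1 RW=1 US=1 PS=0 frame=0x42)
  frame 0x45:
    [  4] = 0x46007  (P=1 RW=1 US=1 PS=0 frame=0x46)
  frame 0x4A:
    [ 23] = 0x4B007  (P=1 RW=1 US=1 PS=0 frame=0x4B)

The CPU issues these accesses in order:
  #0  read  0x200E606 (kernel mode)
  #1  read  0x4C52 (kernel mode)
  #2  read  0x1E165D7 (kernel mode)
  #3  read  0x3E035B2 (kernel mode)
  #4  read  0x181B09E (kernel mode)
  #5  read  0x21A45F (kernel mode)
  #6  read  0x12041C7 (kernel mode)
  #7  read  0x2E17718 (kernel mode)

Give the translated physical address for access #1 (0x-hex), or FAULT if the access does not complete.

Per-access translation:
#0 VA=0x200E606 (r,kernel):
  [0] read 0x23 idx=16: raw=0x25007 flags P=1 W=1 U=1 S=0
  [1] read 0x25 idx=14: raw=0x27007 flags P=1 W=1 U=1 S=0
  ✓ 0x27606  — 2 lookups
#1 VA=0x4C52 (r,kernel):
  [0] read 0x23 idx=0: raw=0x2A007 flags P=1 W=1 U=1 S=0
  [1] read 0x2A idx=4: raw=0x2C007 flags P=1 W=1 U=1 S=0
  ✓ 0x2CC52  — 2 lookups
#2 VA=0x1E165D7 (r,kernel):
  [0] read 0x23 idx=15: raw=0x2F007 flags P=1 W=1 U=1 S=0
  [1] read 0x2F idx=22: raw=0x31007 flags P=1 W=1 U=1 S=0
  ✓ 0x315D7  — 2 lookups
#3 VA=0x3E035B2 (r,kernel):
  [0] read 0x23 idx=31: raw=0x34007 flags P=1 W=1 U=1 S=0
  [1] read 0x34 idx=3: raw=0x38007 flags P=1 W=1 U=1 S=0
  ✓ 0x385B2  — 2 lookups
#4 VA=0x181B09E (r,kernel):
  [0] read 0x23 idx=12: raw=0x3A007 flags P=1 W=1 U=1 S=0
  [1] read 0x3A idx=27: raw=0x3D007 flags P=1 W=1 U=1 S=0
  ✓ 0x3D09E  — 2 lookups
#5 VA=0x21A45F (r,kernel):
  [0] read 0x23 idx=1: raw=0x41007 flags P=1 W=1 U=1 S=0
  [1] read 0x41 idx=26: raw=0x42007 flags P=1 W=1 U=1 S=0
  ✓ 0x4245F  — 2 lookups
#6 VA=0x12041C7 (r,kernel):
  [0] read 0x23 idx=9: raw=0x45007 flags P=1 W=1 U=1 S=0
  [1] read 0x45 idx=4: raw=0x46007 flags P=1 W=1 U=1 S=0
  ✓ 0x461C7  — 2 lookups
#7 VA=0x2E17718 (r,kernel):
  [0] read 0x23 idx=23: raw=0x4A007 flags P=1 W=1 U=1 S=0
  [1] read 0x4A idx=23: raw=0x4B007 flags P=1 W=1 U=1 S=0
  ✓ 0x4B718  — 2 lookups

Access #1 PA: 0x2CC52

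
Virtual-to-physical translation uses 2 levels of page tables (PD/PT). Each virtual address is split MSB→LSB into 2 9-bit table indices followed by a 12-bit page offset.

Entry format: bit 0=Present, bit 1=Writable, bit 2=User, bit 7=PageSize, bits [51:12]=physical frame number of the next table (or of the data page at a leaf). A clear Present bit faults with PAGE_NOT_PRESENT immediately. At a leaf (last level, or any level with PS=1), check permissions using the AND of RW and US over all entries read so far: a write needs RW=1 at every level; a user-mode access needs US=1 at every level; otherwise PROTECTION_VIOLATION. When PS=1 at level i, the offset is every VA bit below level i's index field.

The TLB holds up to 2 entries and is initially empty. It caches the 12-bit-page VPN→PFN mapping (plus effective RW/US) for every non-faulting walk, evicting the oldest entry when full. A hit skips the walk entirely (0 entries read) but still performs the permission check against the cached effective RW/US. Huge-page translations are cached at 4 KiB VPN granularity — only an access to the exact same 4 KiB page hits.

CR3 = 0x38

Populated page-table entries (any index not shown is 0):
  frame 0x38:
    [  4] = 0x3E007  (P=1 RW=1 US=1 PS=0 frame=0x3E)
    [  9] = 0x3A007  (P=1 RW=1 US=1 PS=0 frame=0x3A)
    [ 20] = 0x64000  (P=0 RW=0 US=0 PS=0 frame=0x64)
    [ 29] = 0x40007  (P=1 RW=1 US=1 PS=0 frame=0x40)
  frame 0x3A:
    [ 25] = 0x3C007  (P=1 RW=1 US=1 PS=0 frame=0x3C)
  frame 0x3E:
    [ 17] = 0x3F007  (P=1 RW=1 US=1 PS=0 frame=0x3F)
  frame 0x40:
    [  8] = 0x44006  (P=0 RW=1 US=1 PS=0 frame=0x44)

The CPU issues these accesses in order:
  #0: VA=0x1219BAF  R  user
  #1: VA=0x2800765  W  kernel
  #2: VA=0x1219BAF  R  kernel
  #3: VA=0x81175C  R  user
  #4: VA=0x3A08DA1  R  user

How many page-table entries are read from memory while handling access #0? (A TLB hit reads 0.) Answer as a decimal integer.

Per-access translation:
#0 VA=0x1219BAF (r,user):
  lvl0: tbl 0x38, slot 9 ⇒ 0x3A007 (P1/RW1/US1/PS0)
  lvl1: tbl 0x3A, slot 25 ⇒ 0x3C007 (P1/RW1/US1/PS0)
  ✓ 0x3CBAF  — 2 lookups
#1 VA=0x2800765 (w,kernel):
  lvl0: tbl 0x38, slot 20 ⇒ 0x64000 (P0/RW0/US0/PS0)
  ⇒ fault: PAGE_NOT_PRESENT  — 1 lookups
#2 VA=0x1219BAF (r,kernel):
  TLB hit vpn=0x1219 → PA=0x3CBAF
#3 VA=0x81175C (r,user):
  lvl0: tbl 0x38, slot 4 ⇒ 0x3E007 (P1/RW1/US1/PS0)
  lvl1: tbl 0x3E, slot 17 ⇒ 0x3F007 (P1/RW1/US1/PS0)
  ✓ 0x3F75C  — 2 lookups
#4 VA=0x3A08DA1 (r,user):
  lvl0: tbl 0x38, slot 29 ⇒ 0x40007 (P1/RW1/US1/PS0)
  lvl1: tbl 0x40, slot 8 ⇒ 0x44006 (P0/RW1/US1/PS0)
  ⇒ fault: PAGE_NOT_PRESENT  — 2 lookups

Entries read for #0: 2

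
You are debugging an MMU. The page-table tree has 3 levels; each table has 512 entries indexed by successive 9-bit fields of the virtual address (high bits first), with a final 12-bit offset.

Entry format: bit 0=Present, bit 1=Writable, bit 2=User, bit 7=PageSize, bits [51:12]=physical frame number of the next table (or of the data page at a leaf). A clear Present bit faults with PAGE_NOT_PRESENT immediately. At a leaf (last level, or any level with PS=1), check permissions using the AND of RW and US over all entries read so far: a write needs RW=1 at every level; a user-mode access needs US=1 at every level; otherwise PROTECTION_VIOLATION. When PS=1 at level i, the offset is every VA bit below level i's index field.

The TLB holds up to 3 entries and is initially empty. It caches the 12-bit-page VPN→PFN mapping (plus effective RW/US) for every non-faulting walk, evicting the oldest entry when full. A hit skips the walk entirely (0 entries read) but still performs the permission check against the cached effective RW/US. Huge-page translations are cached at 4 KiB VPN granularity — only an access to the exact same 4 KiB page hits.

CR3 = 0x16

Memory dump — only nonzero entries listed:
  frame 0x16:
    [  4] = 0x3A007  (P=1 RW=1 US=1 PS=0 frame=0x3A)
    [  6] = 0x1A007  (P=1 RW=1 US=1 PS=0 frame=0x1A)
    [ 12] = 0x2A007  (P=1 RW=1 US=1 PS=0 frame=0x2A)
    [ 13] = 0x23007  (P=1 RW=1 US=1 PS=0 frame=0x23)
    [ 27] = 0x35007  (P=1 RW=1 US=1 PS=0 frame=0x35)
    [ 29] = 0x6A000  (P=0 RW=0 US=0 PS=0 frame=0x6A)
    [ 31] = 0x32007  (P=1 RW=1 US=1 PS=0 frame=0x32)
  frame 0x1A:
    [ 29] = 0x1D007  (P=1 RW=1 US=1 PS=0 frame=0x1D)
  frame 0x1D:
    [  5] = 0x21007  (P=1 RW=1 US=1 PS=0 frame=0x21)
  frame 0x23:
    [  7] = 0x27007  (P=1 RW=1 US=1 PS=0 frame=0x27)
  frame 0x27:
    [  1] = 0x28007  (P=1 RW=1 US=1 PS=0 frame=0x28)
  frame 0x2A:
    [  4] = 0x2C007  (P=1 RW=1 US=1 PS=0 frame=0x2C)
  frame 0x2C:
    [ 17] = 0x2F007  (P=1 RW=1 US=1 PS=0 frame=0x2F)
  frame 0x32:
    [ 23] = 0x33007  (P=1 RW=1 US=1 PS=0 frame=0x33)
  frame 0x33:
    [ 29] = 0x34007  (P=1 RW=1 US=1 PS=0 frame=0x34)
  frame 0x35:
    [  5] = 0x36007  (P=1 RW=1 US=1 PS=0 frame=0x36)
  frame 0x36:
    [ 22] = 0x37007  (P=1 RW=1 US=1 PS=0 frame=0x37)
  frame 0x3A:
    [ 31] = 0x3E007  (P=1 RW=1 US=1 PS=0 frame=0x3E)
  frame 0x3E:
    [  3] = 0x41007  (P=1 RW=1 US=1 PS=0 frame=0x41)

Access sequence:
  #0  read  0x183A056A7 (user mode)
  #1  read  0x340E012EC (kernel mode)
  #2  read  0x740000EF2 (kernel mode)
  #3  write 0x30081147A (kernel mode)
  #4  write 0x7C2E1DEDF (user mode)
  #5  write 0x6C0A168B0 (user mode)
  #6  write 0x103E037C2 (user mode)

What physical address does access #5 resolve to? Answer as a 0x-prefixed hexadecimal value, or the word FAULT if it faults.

Per-access translation:
#0 VA=0x183A056A7 (r,user):
  [0] read 0x16 idx=6: raw=0x1A007 flags P=1 W=1 U=1 S=0
  [1] read 0x1A idx=29: raw=0x1D007 flags P=1 W=1 U=1 S=0
  [2] read 0x1D idx=5: raw=0x21007 flags P=1 W=1 U=1 S=0
  ⇒ phys 0x216A7  [3 reads]
#1 VA=0x340E012EC (r,kernel):
  [0] read 0x16 idx=13: raw=0x23007 flags P=1 W=1 U=1 S=0
  [1] read 0x23 idx=7: raw=0x27007 flags P=1 W=1 U=1 S=0
  [2] read 0x27 idx=1: raw=0x28007 flags P=1 W=1 U=1 S=0
  ⇒ phys 0x282EC  [3 reads]
#2 VA=0x740000EF2 (r,kernel):
  [0] read 0x16 idx=29: raw=0x6A000 flags P=0 W=0 U=0 S=0
  ⇒ fault: PAGE_NOT_PRESENT  — 1 lookups
#3 VA=0x30081147A (w,kernel):
  [0] read 0x16 idx=12: raw=0x2A007 flags P=1 W=1 U=1 S=0
  [1] read 0x2A idx=4: raw=0x2C007 flags P=1 W=1 U=1 S=0
  [2] read 0x2C idx=17: raw=0x2F007 flags P=1 W=1 U=1 S=0
  ⇒ phys 0x2F47A  [3 reads]
#4 VA=0x7C2E1DEDF (w,user):
  [0] read 0x16 idx=31: raw=0x32007 flags P=1 W=1 U=1 S=0
  [1] read 0x32 idx=23: raw=0x33007 flags P=1 W=1 U=1 S=0
  [2] read 0x33 idx=29: raw=0x34007 flags P=1 W=1 U=1 S=0
  ⇒ phys 0x34EDF  [3 reads]
#5 VA=0x6C0A168B0 (w,user):
  [0] read 0x16 idx=27: raw=0x35007 flags P=1 W=1 U=1 S=0
  [1] read 0x35 idx=5: raw=0x36007 flags P=1 W=1 U=1 S=0
  [2] read 0x36 idx=22: raw=0x37007 flags P=1 W=1 U=1 S=0
  ⇒ phys 0x378B0  [3 reads]
#6 VA=0x103E037C2 (w,user):
  [0] read 0x16 idx=4: raw=0x3A007 flags P=1 W=1 U=1 S=0
  [1] read 0x3A idx=31: raw=0x3E007 flags P=1 W=1 U=1 S=0
  [2] read 0x3E idx=3: raw=0x41007 flags P=1 W=1 U=1 S=0
  ⇒ phys 0x417C2  [3 reads]

Access #5 PA: 0x378B0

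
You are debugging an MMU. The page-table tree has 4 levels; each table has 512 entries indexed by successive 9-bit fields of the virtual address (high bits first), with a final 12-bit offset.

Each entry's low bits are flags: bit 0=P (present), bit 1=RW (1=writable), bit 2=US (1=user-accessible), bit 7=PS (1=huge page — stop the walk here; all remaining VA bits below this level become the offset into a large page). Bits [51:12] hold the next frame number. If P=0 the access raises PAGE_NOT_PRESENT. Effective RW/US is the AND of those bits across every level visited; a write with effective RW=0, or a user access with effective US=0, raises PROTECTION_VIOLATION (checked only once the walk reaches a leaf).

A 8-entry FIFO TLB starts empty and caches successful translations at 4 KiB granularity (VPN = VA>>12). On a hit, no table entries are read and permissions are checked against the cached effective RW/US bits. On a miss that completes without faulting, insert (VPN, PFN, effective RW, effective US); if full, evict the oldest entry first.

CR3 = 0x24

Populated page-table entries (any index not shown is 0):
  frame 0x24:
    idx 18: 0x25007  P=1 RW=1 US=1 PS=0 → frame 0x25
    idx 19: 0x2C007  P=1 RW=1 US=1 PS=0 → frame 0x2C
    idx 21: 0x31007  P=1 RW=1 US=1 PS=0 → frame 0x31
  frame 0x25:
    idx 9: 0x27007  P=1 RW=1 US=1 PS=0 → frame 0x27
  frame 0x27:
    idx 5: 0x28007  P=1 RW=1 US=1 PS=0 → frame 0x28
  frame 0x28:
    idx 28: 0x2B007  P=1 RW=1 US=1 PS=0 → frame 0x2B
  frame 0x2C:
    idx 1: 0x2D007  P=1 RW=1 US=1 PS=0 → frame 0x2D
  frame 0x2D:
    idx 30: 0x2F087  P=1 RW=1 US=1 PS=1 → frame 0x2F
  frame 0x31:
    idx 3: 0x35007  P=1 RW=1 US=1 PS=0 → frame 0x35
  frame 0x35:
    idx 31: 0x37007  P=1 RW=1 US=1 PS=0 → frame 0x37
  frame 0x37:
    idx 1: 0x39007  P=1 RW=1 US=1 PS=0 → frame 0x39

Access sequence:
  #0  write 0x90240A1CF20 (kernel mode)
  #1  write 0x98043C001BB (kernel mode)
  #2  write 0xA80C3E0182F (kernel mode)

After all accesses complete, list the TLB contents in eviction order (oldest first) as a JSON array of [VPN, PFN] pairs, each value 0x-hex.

Walk each access:
#0 VA=0x90240A1CF20 (w,kernel):
  lvl0: tbl 0x24, slot 18 ⇒ 0x25007 (P1/RW1/US1/PS0)
  lvl1: tbl 0x25, slot 9 ⇒ 0x27007 (P1/RW1/US1/PS0)
  lvl2: tbl 0x27, slot 5 ⇒ 0x28007 (P1/RW1/US1/PS0)
  lvl3: tbl 0x28, slot 28 ⇒ 0x2B007 (P1/RW1/US1/PS0)
  ✓ 0x2BF20  — 4 lookups
#1 VA=0x98043C001BB (w,kernel):
  lvl0: tbl 0x24, slot 19 ⇒ 0x2C007 (P1/RW1/US1/PS0)
  lvl1: tbl 0x2C, slot 1 ⇒ 0x2D007 (P1/RW1/US1/PS0)
  lvl2: tbl 0x2D, slot 30 ⇒ 0x2F087 (P1/RW1/US1/PS1)
  ✓ 0x2F1BB (huge @L2)  — 3 lookups
#2 VA=0xA80C3E0182F (w,kernel):
  lvl0: tbl 0x24, slot 21 ⇒ 0x31007 (P1/RW1/US1/PS0)
  lvl1: tbl 0x31, slot 3 ⇒ 0x35007 (P1/RW1/US1/PS0)
  lvl2: tbl 0x35, slot 31 ⇒ 0x37007 (P1/RW1/US1/PS0)
  lvl3: tbl 0x37, slot 1 ⇒ 0x39007 (P1/RW1/US1/PS0)
  ✓ 0x3982F  — 4 lookups

TLB: [["0x90240A1C", "0x2B"], ["0x98043C00", "0x2F"], ["0xA80C3E01", "0x39"]]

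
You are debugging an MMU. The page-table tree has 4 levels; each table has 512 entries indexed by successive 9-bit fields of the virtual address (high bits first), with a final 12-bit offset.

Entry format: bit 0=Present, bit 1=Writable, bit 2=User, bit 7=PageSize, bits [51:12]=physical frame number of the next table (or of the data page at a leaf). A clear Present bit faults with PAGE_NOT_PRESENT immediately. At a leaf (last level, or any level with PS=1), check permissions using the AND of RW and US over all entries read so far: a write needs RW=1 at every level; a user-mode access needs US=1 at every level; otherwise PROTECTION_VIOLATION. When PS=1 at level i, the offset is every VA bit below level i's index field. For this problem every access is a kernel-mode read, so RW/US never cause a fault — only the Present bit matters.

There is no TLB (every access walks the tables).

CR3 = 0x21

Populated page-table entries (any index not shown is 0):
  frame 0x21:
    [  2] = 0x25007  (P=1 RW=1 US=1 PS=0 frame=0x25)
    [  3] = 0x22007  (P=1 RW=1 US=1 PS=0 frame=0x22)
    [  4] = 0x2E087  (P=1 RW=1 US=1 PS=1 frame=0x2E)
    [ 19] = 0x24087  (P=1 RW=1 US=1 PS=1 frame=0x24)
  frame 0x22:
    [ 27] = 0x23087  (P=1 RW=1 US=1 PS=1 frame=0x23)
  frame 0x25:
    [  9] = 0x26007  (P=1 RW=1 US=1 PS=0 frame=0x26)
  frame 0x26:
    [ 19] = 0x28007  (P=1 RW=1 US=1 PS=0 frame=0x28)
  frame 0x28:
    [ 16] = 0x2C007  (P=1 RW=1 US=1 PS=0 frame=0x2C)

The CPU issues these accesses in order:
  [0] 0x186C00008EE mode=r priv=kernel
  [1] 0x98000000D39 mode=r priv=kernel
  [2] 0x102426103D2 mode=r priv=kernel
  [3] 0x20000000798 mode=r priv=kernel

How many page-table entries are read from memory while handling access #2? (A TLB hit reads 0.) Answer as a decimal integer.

Trace:
#0 VA=0x186C00008EE (r,kernel):
  L0: frame=0x21 idx=3 entry=0x22007 [P=1 RW=1 US=1 PS=0]
  L1: frame=0x22 idx=27 entry=0x23087 [P=1 RW=1 US=1 PS=1]
  ✓ 0x238EE (huge @L1)  — 2 lookups
#1 VA=0x98000000D39 (r,kernel):
  L0: frame=0x21 idx=19 entry=0x24087 [P=1 RW=1 US=1 PS=1]
  ✓ 0x24D39 (huge @L0)  — 1 lookups
#2 VA=0x102426103D2 (r,kernel):
  L0: frame=0x21 idx=2 entry=0x25007 [P=1 RW=1 US=1 PS=0]
  L1: frame=0x25 idx=9 entry=0x26007 [P=1 RW=1 US=1 PS=0]
  L2: frame=0x26 idx=19 entry=0x28007 [P=1 RW=1 US=1 PS=0]
  L3: frame=0x28 idx=16 entry=0x2C007 [P=1 RW=1 US=1 PS=0]
  ✓ 0x2C3D2  — 4 lookups
#3 VA=0x20000000798 (r,kernel):
  L0: frame=0x21 idx=4 entry=0x2E087 [P=1 RW=1 US=1 PS=1]
  ✓ 0x2E798 (huge @L0)  — 1 lookups

Entries read for #2: 4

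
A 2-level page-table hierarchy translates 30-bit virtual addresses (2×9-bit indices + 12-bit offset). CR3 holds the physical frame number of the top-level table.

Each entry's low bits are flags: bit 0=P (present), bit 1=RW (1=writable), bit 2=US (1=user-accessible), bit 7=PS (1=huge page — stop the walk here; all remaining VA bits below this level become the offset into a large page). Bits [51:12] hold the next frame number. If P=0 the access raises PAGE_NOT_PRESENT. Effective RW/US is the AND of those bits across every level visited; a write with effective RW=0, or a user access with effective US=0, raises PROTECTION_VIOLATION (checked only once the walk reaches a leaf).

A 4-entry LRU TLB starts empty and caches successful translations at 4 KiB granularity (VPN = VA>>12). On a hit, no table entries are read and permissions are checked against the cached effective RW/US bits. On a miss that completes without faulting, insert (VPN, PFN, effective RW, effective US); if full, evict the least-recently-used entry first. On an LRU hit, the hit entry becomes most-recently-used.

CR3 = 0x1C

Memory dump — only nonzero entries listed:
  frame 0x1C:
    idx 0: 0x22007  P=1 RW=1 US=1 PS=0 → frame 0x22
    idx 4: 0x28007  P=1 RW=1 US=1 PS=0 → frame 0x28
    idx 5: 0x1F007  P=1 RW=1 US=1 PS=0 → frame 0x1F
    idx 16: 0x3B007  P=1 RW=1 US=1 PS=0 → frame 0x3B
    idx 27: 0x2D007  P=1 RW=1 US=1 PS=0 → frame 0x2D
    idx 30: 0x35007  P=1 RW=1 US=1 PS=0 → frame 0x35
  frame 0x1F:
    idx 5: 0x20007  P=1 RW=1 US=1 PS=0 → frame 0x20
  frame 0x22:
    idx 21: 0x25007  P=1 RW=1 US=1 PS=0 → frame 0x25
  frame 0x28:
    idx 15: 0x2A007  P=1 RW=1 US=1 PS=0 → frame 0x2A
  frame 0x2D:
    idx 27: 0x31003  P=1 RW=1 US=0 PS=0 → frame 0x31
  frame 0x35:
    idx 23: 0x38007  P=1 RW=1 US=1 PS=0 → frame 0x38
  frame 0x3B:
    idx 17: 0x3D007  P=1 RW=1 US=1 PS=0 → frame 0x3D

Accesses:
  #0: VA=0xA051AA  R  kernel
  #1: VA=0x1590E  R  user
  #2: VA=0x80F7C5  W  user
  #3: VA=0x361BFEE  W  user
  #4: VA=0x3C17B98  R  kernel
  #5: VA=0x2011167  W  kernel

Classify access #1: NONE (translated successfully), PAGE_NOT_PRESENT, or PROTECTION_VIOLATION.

Per-access translation:
#0 VA=0xA051AA (r,kernel):
  lvl0: tbl 0x1C, slot 5 ⇒ 0x1F007 (P1/RW1/US1/PS0)
  lvl1: tbl 0x1F, slot 5 ⇒ 0x20007 (P1/RW1/US1/PS0)
  → PA=0x201AA  (2 entries read)
#1 VA=0x1590E (r,user):
  lvl0: tbl 0x1C, slot 0 ⇒ 0x22007 (P1/RW1/US1/PS0)
  lvl1: tbl 0x22, slot 21 ⇒ 0x25007 (P1/RW1/US1/PS0)
  → PA=0x2590E  (2 entries read)
#2 VA=0x80F7C5 (w,user):
  lvl0: tbl 0x1C, slot 4 ⇒ 0x28007 (P1/RW1/US1/PS0)
  lvl1: tbl 0x28, slot 15 ⇒ 0x2A007 (P1/RW1/US1/PS0)
  → PA=0x2A7C5  (2 entries read)
#3 VA=0x361BFEE (w,user):
  lvl0: tbl 0x1C, slot 27 ⇒ 0x2D007 (P1/RW1/US1/PS0)
  lvl1: tbl 0x2D, slot 27 ⇒ 0x31003 (P1/RW1/US0/PS0)
  → PROTECTION_VIOLATION  (2 entries read)
#4 VA=0x3C17B98 (r,kernel):
  lvl0: tbl 0x1C, slot 30 ⇒ 0x35007 (P1/RW1/US1/PS0)
  lvl1: tbl 0x35, slot 23 ⇒ 0x38007 (P1/RW1/US1/PS0)
  → PA=0x38B98  (2 entries read)
#5 VA=0x2011167 (w,kernel):
  lvl0: tbl 0x1C, slot 16 ⇒ 0x3B007 (P1/RW1/US1/PS0)
  lvl1: tbl 0x3B, slot 17 ⇒ 0x3D007 (P1/RW1/US1/PS0)
  → PA=0x3D167  (2 entries read)

Access #1 fault: NONE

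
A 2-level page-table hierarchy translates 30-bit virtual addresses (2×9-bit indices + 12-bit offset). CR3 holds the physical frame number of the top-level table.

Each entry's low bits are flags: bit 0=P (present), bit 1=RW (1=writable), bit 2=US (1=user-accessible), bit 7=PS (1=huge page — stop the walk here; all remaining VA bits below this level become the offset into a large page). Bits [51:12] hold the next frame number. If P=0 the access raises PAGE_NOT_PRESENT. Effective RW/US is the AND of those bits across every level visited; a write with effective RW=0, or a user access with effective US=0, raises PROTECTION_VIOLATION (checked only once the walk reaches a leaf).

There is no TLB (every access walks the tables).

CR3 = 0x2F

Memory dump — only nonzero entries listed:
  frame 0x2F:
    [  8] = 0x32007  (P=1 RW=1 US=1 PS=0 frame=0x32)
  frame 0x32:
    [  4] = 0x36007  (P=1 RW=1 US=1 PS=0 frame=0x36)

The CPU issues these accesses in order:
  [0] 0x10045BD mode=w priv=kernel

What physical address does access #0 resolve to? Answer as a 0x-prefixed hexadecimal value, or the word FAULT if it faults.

Trace:
#0 VA=0x10045BD (w,kernel):
  L0: frame=0x2F idx=8 entry=0x32007 [P=1 RW=1 US=1 PS=0]
  L1: frame=0x32 idx=4 entry=0x36007 [P=1 RW=1 US=1 PS=0]
  ⇒ phys 0x365BD  [2 reads]

Access #0 PA: 0x365BD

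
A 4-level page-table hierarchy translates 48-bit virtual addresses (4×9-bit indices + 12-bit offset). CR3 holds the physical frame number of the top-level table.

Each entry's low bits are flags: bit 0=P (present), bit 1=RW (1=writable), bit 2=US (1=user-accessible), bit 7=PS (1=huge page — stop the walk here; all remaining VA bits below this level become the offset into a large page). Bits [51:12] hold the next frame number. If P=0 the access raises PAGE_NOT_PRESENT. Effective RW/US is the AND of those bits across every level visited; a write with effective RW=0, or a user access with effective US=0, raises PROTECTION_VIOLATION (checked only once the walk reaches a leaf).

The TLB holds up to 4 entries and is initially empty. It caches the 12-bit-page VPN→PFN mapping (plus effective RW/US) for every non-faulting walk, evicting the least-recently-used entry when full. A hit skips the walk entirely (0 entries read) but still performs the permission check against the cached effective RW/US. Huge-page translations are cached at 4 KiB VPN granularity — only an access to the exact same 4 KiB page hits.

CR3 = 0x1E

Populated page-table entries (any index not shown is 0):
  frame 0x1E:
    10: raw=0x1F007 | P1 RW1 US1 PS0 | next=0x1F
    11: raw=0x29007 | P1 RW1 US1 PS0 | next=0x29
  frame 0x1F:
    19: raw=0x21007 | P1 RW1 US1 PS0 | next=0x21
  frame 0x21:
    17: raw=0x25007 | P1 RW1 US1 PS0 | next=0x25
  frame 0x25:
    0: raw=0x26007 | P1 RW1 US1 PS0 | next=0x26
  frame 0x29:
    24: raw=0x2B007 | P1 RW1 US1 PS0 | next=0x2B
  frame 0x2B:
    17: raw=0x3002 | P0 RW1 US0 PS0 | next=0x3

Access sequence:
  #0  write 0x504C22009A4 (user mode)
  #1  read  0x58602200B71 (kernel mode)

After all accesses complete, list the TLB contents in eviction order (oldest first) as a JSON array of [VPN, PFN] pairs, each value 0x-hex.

Trace:
#0 VA=0x504C22009A4 (w,user):
  L0 @0x1E[10] → 0x1F007  P=1,RW=1,US=1,PS=0
  L1 @0x1F[19] → 0x21007  P=1,RW=1,US=1,PS=0
  L2 @0x21[17] → 0x25007  P=1,RW=1,US=1,PS=0
  L3 @0x25[0] → 0x26007  P=1,RW=1,US=1,PS=0
  ⇒ phys 0x269A4  [4 reads]
#1 VA=0x58602200B71 (r,kernel):
  L0 @0x1E[11] → 0x29007  P=1,RW=1,US=1,PS=0
  L1 @0x29[24] → 0x2B007  P=1,RW=1,US=1,PS=0
  L2 @0x2B[17] → 0x3002  P=0,RW=1,US=0,PS=0
  ⇒ fault: PAGE_NOT_PRESENT  — 3 lookups

TLB: [["0x504C2200", "0x26"]]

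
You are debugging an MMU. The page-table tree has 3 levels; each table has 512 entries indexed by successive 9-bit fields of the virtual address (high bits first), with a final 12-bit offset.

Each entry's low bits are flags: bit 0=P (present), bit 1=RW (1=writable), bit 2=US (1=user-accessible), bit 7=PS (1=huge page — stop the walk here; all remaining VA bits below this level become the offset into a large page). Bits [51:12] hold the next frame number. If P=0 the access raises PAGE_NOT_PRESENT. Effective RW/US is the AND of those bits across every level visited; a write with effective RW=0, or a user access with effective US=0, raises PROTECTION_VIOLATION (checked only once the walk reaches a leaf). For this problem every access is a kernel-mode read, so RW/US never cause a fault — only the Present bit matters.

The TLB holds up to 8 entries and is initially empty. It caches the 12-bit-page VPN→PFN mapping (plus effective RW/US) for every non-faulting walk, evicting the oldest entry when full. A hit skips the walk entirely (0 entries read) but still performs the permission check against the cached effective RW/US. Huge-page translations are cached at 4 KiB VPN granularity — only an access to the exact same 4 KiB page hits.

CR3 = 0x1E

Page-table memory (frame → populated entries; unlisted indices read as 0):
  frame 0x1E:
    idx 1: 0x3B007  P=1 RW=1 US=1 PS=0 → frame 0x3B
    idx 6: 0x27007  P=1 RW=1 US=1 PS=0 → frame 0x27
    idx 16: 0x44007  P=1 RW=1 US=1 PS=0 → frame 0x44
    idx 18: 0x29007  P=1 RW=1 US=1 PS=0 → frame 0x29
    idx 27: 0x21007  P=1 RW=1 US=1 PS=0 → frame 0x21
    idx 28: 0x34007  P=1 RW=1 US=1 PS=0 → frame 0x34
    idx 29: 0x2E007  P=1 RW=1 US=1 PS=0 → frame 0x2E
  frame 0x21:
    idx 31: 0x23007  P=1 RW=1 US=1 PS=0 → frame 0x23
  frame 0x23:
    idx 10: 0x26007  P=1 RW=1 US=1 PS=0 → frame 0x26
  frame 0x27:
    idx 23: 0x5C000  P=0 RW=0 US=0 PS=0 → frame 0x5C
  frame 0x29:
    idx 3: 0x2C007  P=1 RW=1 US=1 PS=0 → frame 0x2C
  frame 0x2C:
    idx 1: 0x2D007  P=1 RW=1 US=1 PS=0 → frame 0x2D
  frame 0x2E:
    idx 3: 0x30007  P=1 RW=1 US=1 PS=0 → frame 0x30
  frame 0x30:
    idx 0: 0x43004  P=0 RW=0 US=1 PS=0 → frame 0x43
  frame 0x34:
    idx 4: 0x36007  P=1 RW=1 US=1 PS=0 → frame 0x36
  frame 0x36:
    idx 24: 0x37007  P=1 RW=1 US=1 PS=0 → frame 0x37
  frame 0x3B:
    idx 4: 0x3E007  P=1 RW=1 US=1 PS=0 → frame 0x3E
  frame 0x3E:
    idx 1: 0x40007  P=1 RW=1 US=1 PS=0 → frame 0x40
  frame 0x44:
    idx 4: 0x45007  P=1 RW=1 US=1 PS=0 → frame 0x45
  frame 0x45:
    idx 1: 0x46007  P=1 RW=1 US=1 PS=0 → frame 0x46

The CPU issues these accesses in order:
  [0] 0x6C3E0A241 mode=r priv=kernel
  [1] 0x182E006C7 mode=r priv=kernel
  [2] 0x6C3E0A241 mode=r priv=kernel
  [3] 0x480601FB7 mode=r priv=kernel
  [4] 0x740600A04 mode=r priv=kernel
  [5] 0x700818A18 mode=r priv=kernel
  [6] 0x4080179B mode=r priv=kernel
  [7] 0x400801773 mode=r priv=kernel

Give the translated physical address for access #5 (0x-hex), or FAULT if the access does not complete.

Per-access translation:
#0 VA=0x6C3E0A241 (r,kernel):
  lvl0: tbl 0x1E, slot 27 ⇒ 0x21007 (P1/RW1/US1/PS0)
  lvl1: tbl 0x21, slot 31 ⇒ 0x23007 (P1/RW1/US1/PS0)
  lvl2: tbl 0x23, slot 10 ⇒ 0x26007 (P1/RW1/US1/PS0)
  ⇒ phys 0x26241  [3 reads]
#1 VA=0x182E006C7 (r,kernel):
  lvl0: tbl 0x1E, slot 6 ⇒ 0x27007 (P1/RW1/US1/PS0)
  lvl1: tbl 0x27, slot 23 ⇒ 0x5C000 (P0/RW0/US0/PS0)
  ⇒ fault: PAGE_NOT_PRESENT  — 2 lookups
#2 VA=0x6C3E0A241 (r,kernel):
  TLB hit vpn=0x6C3E0A → PA=0x26241
#3 VA=0x480601FB7 (r,kernel):
  lvl0: tbl 0x1E, slot 18 ⇒ 0x29007 (P1/RW1/US1/PS0)
  lvl1: tbl 0x29, slot 3 ⇒ 0x2C007 (P1/RW1/US1/PS0)
  lvl2: tbl 0x2C, slot 1 ⇒ 0x2D007 (P1/RW1/US1/PS0)
  ⇒ phys 0x2DFB7  [3 reads]
#4 VA=0x740600A04 (r,kernel):
  lvl0: tbl 0x1E, slot 29 ⇒ 0x2E007 (P1/RW1/US1/PS0)
  lvl1: tbl 0x2E, slot 3 ⇒ 0x30007 (P1/RW1/US1/PS0)
  lvl2: tbl 0x30, slot 0 ⇒ 0x43004 (P0/RW0/US1/PS0)
  ⇒ fault: PAGE_NOT_PRESENT  — 3 lookups
#5 VA=0x700818A18 (r,kernel):
  lvl0: tbl 0x1E, slot 28 ⇒ 0x34007 (P1/RW1/US1/PS0)
  lvl1: tbl 0x34, slot 4 ⇒ 0x36007 (P1/RW1/US1/PS0)
  lvl2: tbl 0x36, slot 24 ⇒ 0x37007 (P1/RW1/US1/PS0)
  ⇒ phys 0x37A18  [3 reads]
#6 VA=0x4080179B (r,kernel):
  lvl0: tbl 0x1E, slot 1 ⇒ 0x3B007 (P1/RW1/US1/PS0)
  lvl1: tbl 0x3B, slot 4 ⇒ 0x3E007 (P1/RW1/US1/PS0)
  lvl2: tbl 0x3E, slot 1 ⇒ 0x40007 (P1/RW1/US1/PS0)
  ⇒ phys 0x4079B  [3 reads]
#7 VA=0x400801773 (r,kernel):
  lvl0: tbl 0x1E, slot 16 ⇒ 0x44007 (P1/RW1/US1/PS0)
  lvl1: tbl 0x44, slot 4 ⇒ 0x45007 (P1/RW1/US1/PS0)
  lvl2: tbl 0x45, slot 1 ⇒ 0x46007 (P1/RW1/US1/PS0)
  ⇒ phys 0x46773  [3 reads]

Access #5 PA: 0x37A18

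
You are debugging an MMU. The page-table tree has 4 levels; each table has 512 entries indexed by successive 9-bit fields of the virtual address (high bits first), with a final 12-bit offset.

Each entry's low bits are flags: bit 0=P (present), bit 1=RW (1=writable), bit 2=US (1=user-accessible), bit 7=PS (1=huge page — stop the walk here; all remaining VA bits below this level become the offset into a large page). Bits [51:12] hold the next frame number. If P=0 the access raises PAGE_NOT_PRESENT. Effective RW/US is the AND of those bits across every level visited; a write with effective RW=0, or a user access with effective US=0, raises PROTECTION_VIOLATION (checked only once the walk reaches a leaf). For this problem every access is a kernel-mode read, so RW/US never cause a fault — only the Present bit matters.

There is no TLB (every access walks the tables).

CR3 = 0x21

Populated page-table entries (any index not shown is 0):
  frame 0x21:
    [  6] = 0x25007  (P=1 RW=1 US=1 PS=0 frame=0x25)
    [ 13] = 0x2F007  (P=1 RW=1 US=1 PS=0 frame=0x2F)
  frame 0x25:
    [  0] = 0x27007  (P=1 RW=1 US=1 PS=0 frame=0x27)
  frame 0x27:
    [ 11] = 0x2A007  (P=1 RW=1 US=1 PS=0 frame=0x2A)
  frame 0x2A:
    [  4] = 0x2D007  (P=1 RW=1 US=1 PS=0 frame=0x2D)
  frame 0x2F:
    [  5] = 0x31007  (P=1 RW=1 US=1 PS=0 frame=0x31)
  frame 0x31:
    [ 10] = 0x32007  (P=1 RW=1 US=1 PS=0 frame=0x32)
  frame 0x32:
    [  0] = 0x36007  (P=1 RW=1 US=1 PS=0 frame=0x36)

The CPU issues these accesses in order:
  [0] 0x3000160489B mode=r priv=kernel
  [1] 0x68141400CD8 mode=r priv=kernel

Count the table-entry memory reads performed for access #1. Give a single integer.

Per-access translation:
#0 VA=0x3000160489B (r,kernel):
  [0] read 0x21 idx=6: raw=0x25007 flags P=1 W=1 U=1 S=0
  [1] read 0x25 idx=0: raw=0x27007 flags P=1 W=1 U=1 S=0
  [2] read 0x27 idx=11: raw=0x2A007 flags P=1 W=1 U=1 S=0
  [3] read 0x2A idx=4: raw=0x2D007 flags P=1 W=1 U=1 S=0
  ⇒ phys 0x2D89B  [4 reads]
#1 VA=0x68141400CD8 (r,kernel):
  [0] read 0x21 idx=13: raw=0x2F007 flags P=1 W=1 U=1 S=0
  [1] read 0x2F idx=5: raw=0x31007 flags P=1 W=1 U=1 S=0
  [2] read 0x31 idx=10: raw=0x32007 flags P=1 W=1 U=1 S=0
  [3] read 0x32 idx=0: raw=0x36007 flags P=1 W=1 U=1 S=0
  ⇒ phys 0x36CD8  [4 reads]

Entries read for #1: 4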